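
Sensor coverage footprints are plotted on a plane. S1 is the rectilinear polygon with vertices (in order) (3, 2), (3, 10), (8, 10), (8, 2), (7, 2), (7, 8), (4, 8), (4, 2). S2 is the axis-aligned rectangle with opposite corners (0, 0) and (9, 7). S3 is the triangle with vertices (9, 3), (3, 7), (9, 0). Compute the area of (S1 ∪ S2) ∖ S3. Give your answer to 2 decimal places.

66.00

|S1 ∪ S2| = 75.
|(S1 ∪ S2) ∩ S3| = 9.
|(S1 ∪ S2) ∖ S3| = 75 − 9 = 66.00.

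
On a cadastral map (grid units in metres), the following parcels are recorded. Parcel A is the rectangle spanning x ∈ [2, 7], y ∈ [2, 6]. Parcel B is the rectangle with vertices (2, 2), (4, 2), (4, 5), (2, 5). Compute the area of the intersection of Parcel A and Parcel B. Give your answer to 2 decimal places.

|Parcel A∩Parcel B|: x∈[2,4], y∈[2,5] → 2·3 = 6.

6.00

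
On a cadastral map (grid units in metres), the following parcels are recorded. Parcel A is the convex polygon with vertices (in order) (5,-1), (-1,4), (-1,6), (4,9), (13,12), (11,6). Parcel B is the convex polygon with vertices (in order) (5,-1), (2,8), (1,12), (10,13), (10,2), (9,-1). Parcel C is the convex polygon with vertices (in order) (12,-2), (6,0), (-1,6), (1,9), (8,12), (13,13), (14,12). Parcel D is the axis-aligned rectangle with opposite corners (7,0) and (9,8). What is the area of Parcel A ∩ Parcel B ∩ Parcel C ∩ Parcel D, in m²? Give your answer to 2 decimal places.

The intersection is the polygon with vertices (7,1.333), (7,8), (9,8), (9,3.667).
By the shoelace formula its area is 11.00.

11.00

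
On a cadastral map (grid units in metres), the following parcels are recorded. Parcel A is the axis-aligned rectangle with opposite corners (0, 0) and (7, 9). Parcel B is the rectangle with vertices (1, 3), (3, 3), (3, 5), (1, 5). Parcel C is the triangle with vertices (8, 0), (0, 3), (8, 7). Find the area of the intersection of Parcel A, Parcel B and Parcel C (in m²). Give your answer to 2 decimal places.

The intersection is the polygon with vertices (1,3.5), (3,4.5), (3,3), (1,3).
By the shoelace formula its area is 2.00.

2.00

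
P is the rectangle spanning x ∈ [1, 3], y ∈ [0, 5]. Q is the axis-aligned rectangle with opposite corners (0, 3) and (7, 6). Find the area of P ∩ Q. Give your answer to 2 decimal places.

4.00

|P∩Q|: x∈[1,3], y∈[3,5] → 2·2 = 4.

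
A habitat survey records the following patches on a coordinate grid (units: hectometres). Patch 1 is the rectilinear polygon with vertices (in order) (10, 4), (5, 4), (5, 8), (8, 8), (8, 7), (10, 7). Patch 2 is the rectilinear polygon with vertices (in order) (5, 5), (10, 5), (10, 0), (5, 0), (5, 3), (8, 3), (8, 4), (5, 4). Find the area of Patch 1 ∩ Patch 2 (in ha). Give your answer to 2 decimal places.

5.00

The intersection is the polygon with vertices (8,4), (5,4), (5,5), (10,5), (10,4).
By the shoelace formula its area is 5.00.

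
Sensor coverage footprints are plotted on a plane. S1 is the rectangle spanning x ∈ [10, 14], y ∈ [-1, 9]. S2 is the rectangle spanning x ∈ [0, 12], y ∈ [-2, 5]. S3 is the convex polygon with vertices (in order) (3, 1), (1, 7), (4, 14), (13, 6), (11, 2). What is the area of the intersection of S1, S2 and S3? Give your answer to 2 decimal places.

The intersection is the polygon with vertices (10,5), (12,5), (12,4), (11,2), (10,1.875).
By the shoelace formula its area is 5.06.

5.06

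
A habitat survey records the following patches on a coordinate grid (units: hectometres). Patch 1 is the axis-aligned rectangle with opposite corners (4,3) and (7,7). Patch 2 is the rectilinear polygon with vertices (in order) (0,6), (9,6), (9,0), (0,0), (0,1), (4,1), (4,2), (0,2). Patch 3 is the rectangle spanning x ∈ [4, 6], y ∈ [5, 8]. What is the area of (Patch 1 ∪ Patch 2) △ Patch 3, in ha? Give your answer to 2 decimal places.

|Patch 1 ∪ Patch 2| = 53.
|(Patch 1 ∪ Patch 2) ∩ Patch 3| = 4.
|(Patch 1 ∪ Patch 2) △ Patch 3| = 53 + 6 − 8 = 51.00.

51.00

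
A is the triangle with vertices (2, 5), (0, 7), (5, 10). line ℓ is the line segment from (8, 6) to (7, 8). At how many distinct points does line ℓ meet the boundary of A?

The segment lies entirely outside A and never meets its boundary.

0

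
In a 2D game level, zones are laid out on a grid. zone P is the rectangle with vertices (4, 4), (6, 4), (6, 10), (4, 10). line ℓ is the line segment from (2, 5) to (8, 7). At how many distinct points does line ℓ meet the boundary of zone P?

The segment meets the boundary at (6,6.333), (4,5.667).

2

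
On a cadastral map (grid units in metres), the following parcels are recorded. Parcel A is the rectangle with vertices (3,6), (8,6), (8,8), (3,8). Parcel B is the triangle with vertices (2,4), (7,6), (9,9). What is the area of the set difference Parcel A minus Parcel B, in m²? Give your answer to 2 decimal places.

|Parcel A| = 10, |Parcel A∩Parcel B| = 2.85.
|Parcel A ∖ Parcel B| = |Parcel A| − |Parcel A∩Parcel B| = 10 − 2.85 = 7.15.

7.15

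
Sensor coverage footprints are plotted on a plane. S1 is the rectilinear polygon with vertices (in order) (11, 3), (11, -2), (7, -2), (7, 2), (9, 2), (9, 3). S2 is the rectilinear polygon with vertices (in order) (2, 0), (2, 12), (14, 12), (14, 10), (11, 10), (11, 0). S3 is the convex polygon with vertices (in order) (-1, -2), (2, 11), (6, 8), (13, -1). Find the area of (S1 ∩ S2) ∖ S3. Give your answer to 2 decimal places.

|S1 ∩ S2| = 10.
|(S1 ∩ S2) ∩ S3| = 9.2063.
|(S1 ∩ S2) ∖ S3| = 10 − 9.2063 = 0.79.

0.79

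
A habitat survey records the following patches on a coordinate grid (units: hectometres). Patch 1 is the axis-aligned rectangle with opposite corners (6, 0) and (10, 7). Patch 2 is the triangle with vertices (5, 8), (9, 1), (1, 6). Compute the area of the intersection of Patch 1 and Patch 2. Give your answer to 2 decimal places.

5.06

The intersection is the polygon with vertices (6,6.25), (9,1), (6,2.875).
By the shoelace formula its area is 5.06.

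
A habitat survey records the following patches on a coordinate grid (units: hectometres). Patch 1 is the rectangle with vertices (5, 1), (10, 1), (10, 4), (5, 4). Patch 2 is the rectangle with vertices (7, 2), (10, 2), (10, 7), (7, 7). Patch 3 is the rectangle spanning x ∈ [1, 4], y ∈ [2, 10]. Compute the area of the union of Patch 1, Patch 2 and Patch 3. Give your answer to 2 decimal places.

48.00

By inclusion–exclusion:
Individual areas: |Patch 1| = 15, |Patch 2| = 15, |Patch 3| = 24.
|Patch 1∩Patch 2|: x∈[7,10], y∈[2,4] → 3·2 = 6.
|Patch 1∩Patch 3| = 0 (no overlap).
|Patch 2∩Patch 3| = 0 (no overlap).
|Patch 1∩Patch 2∩Patch 3| = 0.
|Patch 1 ∪ Patch 2 ∪ Patch 3| = 54 − 6 + 0 = 48.00.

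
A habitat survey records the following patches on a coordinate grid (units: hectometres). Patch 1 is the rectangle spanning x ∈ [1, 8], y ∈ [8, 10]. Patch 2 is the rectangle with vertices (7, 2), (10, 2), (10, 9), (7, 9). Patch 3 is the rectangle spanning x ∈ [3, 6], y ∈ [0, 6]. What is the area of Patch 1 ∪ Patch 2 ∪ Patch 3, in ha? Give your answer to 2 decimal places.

By inclusion–exclusion:
Individual areas: |Patch 1| = 14, |Patch 2| = 21, |Patch 3| = 18.
|Patch 1∩Patch 2|: x∈[7,8], y∈[8,9] → 1·1 = 1.
|Patch 1∩Patch 3| = 0 (no overlap).
|Patch 2∩Patch 3| = 0 (no overlap).
|Patch 1∩Patch 2∩Patch 3| = 0.
|Patch 1 ∪ Patch 2 ∪ Patch 3| = 53 − 1 + 0 = 52.00.

52.00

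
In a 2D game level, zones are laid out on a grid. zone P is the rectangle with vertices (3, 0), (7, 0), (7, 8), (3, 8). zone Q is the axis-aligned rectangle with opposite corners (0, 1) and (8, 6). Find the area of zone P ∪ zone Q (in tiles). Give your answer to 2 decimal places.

By inclusion–exclusion:
Individual areas: |zone P| = 32, |zone Q| = 40.
|zone P∩zone Q|: x∈[3,7], y∈[1,6] → 4·5 = 20.
|zone P ∪ zone Q| = 72 − 20 = 52.00.

52.00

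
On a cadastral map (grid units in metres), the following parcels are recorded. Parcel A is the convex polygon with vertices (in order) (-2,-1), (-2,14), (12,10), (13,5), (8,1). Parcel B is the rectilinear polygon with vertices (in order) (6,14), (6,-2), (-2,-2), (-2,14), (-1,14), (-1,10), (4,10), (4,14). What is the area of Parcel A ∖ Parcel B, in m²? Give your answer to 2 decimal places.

|Parcel A| = 160.5, |Parcel A∩Parcel B| = 89.4571.
|Parcel A ∖ Parcel B| = |Parcel A| − |Parcel A∩Parcel B| = 160.5 − 89.4571 = 71.04.

71.04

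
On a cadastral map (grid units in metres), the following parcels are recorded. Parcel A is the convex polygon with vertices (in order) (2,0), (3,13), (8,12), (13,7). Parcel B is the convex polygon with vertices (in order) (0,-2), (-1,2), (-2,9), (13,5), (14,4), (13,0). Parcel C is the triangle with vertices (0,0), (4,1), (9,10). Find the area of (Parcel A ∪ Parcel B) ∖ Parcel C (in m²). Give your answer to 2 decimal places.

145.02

|Parcel A ∪ Parcel B| = 160.5239.
|(Parcel A ∪ Parcel B) ∩ Parcel C| = 15.5.
|(Parcel A ∪ Parcel B) ∖ Parcel C| = 160.5239 − 15.5 = 145.02.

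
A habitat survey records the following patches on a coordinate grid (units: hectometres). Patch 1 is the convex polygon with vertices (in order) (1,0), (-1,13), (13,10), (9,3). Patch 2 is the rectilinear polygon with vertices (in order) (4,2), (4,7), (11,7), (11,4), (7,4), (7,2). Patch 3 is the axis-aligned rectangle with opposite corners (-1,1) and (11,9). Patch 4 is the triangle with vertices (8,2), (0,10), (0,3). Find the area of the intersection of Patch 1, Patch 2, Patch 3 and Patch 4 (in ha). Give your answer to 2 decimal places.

The intersection is the polygon with vertices (7,2.25), (6.75,2.156), (4,2.5), (4,6), (7,3).
By the shoelace formula its area is 6.55.

6.55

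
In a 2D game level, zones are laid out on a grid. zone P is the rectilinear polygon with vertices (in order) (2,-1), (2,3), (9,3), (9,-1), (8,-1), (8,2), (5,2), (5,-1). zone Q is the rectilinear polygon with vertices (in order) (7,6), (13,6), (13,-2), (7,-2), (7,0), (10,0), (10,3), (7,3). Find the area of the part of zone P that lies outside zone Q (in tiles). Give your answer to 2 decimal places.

18.00

|zone P| = 19, |zone P∩zone Q| = 1.
|zone P ∖ zone Q| = |zone P| − |zone P∩zone Q| = 19 − 1 = 18.00.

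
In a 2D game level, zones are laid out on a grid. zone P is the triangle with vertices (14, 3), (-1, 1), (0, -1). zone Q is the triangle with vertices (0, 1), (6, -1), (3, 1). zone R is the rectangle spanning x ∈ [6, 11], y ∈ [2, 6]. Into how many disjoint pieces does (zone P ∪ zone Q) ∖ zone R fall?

(zone P ∪ zone Q) ∖ zone R splits into 2 disjoint pieces (area 14.8308, area 0.6857).

2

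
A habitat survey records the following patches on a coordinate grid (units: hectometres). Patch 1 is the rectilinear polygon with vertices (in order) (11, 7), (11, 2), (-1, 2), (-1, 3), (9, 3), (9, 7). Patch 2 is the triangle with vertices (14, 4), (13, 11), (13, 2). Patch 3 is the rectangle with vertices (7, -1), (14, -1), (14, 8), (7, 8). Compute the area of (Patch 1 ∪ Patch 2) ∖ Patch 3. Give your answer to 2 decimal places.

|Patch 1 ∪ Patch 2| = 24.5.
|(Patch 1 ∪ Patch 2) ∩ Patch 3| = 15.8571.
|(Patch 1 ∪ Patch 2) ∖ Patch 3| = 24.5 − 15.8571 = 8.64.

8.64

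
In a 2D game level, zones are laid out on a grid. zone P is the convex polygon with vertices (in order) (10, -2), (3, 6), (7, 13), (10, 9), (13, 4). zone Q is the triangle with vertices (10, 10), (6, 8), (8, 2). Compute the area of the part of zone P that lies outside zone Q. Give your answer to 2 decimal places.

|zone P| = 73.5, |zone P∩zone Q| = 13.821.
|zone P ∖ zone Q| = |zone P| − |zone P∩zone Q| = 73.5 − 13.821 = 59.68.

59.68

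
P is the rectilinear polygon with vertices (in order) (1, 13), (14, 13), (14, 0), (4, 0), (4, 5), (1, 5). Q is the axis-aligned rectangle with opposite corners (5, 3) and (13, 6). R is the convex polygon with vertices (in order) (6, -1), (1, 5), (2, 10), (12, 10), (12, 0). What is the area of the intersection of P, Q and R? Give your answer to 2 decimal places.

21.00

The intersection is the polygon with vertices (5,6), (12,6), (12,3), (5,3).
By the shoelace formula its area is 21.00.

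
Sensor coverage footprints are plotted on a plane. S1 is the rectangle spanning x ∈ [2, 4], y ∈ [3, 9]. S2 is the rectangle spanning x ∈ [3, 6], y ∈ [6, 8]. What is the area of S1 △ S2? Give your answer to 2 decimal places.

14.00

|S1∩S2|: x∈[3,4], y∈[6,8] → 1·2 = 2.
|S1 △ S2| = |S1| + |S2| − 2·|S1∩S2| = 12 + 6 − 4 = 14.00.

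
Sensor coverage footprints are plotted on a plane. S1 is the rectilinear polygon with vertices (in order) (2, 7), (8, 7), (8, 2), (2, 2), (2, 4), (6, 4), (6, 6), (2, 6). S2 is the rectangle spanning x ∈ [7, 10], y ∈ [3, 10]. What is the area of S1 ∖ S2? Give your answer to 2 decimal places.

|S1| = 22, |S1∩S2| = 4.
|S1 ∖ S2| = |S1| − |S1∩S2| = 22 − 4 = 18.00.

18.00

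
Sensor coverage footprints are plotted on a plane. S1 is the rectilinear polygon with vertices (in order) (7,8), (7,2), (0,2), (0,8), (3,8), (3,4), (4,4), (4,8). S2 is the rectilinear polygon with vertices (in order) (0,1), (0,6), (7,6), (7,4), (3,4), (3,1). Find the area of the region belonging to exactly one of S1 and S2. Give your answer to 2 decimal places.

|S1| = 38, |S2| = 23, |S1∩S2| = 18.
|S1 △ S2| = |S1| + |S2| − 2·|S1∩S2| = 38 + 23 − 36 = 25.00.

25.00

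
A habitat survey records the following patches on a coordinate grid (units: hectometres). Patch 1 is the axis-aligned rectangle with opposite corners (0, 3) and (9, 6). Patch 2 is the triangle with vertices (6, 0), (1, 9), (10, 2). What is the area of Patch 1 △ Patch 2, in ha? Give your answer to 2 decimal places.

30.29

|Patch 1| = 27, |Patch 2| = 23, |Patch 1∩Patch 2| = 9.8571.
|Patch 1 △ Patch 2| = |Patch 1| + |Patch 2| − 2·|Patch 1∩Patch 2| = 27 + 23 − 19.7143 = 30.29.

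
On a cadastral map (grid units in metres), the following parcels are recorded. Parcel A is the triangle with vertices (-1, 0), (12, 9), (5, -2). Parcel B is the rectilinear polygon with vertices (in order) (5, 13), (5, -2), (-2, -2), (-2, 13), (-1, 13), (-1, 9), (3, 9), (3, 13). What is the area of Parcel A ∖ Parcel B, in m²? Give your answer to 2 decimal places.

21.54

|Parcel A| = 40, |Parcel A∩Parcel B| = 18.4615.
|Parcel A ∖ Parcel B| = |Parcel A| − |Parcel A∩Parcel B| = 40 − 18.4615 = 21.54.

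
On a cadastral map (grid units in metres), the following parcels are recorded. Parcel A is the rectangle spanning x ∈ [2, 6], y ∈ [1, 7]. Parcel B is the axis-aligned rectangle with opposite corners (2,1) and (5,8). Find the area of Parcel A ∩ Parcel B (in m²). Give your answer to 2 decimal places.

|Parcel A∩Parcel B|: x∈[2,5], y∈[1,7] → 3·6 = 18.

18.00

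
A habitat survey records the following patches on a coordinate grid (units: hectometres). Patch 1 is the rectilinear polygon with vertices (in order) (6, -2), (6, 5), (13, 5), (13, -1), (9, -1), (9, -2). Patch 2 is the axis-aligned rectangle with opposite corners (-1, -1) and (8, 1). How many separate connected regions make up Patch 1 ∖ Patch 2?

Patch 1 ∖ Patch 2 is a single connected region.

1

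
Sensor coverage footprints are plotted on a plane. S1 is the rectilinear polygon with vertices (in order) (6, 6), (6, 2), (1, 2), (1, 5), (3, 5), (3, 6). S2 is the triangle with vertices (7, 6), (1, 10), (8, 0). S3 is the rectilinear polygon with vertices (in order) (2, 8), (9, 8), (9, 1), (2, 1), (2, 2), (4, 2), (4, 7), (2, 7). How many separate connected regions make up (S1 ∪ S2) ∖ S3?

3

(S1 ∪ S2) ∖ S3 splits into 3 disjoint pieces (area 10.55, area 1.6, area 0.2667).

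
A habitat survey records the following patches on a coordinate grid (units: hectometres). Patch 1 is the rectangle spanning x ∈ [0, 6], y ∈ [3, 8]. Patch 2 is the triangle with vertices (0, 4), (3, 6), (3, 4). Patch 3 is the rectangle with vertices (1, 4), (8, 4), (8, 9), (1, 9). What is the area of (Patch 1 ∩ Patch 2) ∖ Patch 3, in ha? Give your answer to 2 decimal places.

0.33

|Patch 1 ∩ Patch 2| = 3.
|(Patch 1 ∩ Patch 2) ∩ Patch 3| = 2.6667.
|(Patch 1 ∩ Patch 2) ∖ Patch 3| = 3 − 2.6667 = 0.33.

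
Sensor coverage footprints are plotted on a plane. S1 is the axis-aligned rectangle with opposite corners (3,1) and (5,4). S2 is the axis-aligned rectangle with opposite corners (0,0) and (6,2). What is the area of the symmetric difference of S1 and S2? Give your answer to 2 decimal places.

|S1∩S2|: x∈[3,5], y∈[1,2] → 2·1 = 2.
|S1 △ S2| = |S1| + |S2| − 2·|S1∩S2| = 6 + 12 − 4 = 14.00.

14.00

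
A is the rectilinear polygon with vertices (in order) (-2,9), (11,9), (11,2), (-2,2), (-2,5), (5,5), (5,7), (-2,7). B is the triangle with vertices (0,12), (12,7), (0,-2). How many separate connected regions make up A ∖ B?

4

A ∖ B splits into 4 disjoint pieces (area 4, area 3.0083, area 12.0417, area 6).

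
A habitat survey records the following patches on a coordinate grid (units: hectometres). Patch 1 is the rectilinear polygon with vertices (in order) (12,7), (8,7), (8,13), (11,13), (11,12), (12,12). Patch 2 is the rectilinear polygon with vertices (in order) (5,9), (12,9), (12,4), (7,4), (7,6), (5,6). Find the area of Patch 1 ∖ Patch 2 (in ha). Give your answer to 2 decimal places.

|Patch 1| = 23, |Patch 1∩Patch 2| = 8.
|Patch 1 ∖ Patch 2| = |Patch 1| − |Patch 1∩Patch 2| = 23 − 8 = 15.00.

15.00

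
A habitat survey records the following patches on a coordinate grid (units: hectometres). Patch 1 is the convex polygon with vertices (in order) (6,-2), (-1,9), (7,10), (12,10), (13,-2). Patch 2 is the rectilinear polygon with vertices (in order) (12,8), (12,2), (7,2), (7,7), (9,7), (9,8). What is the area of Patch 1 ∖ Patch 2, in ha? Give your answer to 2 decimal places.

91.50

|Patch 1| = 119.5, |Patch 1∩Patch 2| = 28.
|Patch 1 ∖ Patch 2| = |Patch 1| − |Patch 1∩Patch 2| = 119.5 − 28 = 91.50.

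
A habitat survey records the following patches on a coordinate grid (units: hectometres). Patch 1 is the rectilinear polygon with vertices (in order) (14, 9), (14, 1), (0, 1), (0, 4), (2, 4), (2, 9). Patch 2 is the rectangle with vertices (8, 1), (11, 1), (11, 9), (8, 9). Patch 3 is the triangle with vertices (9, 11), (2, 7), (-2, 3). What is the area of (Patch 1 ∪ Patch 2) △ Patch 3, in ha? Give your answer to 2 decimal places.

101.86

|Patch 1 ∪ Patch 2| = 102.
|(Patch 1 ∪ Patch 2) ∩ Patch 3| = 3.0682.
|(Patch 1 ∪ Patch 2) △ Patch 3| = 102 + 6 − 6.1364 = 101.86.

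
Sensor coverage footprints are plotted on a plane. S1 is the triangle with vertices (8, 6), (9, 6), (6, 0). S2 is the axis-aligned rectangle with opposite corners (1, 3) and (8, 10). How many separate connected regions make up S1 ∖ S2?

S1 ∖ S2 splits into 2 disjoint pieces (area 1, area 0.75).

2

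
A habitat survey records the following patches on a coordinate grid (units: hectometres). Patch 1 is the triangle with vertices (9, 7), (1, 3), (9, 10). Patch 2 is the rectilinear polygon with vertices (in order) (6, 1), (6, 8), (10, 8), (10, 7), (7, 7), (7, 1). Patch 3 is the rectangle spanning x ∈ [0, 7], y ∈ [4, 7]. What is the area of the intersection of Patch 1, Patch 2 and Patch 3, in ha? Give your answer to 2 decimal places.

1.25

The intersection is the polygon with vertices (6,7), (7,7), (7,6), (6,5.5).
By the shoelace formula its area is 1.25.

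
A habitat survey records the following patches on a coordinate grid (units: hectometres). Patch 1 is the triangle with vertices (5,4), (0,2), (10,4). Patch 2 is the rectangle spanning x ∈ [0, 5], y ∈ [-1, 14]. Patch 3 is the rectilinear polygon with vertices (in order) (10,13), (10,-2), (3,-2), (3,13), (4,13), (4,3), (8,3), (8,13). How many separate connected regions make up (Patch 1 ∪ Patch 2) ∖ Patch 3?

1

(Patch 1 ∪ Patch 2) ∖ Patch 3 is a single connected region.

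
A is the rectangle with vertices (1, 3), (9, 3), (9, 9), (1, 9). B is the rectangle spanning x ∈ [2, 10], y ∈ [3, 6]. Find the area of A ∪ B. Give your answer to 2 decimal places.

By inclusion–exclusion:
Individual areas: |A| = 48, |B| = 24.
|A∩B|: x∈[2,9], y∈[3,6] → 7·3 = 21.
|A ∪ B| = 72 − 21 = 51.00.

51.00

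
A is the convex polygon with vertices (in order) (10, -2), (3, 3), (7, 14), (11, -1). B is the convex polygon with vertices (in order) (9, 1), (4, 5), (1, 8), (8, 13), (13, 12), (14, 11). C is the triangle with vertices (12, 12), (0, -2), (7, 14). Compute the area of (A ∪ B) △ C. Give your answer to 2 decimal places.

|A ∪ B| = 104.2205.
|(A ∪ B) ∩ C| = 38.4237.
|(A ∪ B) △ C| = 104.2205 + 47 − 76.8474 = 74.37.

74.37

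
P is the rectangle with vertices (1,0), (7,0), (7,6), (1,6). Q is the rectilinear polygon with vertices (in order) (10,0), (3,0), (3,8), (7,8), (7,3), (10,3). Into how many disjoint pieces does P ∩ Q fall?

P ∩ Q is a single connected region.

1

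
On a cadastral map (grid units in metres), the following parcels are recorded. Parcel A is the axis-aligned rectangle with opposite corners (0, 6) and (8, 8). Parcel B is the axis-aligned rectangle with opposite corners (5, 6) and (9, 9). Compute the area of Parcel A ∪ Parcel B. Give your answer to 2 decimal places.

22.00

By inclusion–exclusion:
Individual areas: |Parcel A| = 16, |Parcel B| = 12.
|Parcel A∩Parcel B|: x∈[5,8], y∈[6,8] → 3·2 = 6.
|Parcel A ∪ Parcel B| = 28 − 6 = 22.00.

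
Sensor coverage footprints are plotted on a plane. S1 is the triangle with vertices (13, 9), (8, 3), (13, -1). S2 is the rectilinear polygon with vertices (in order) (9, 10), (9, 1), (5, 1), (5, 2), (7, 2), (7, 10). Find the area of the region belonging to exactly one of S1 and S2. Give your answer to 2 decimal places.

|S1| = 25, |S2| = 20, |S1∩S2| = 1.
|S1 △ S2| = |S1| + |S2| − 2·|S1∩S2| = 25 + 20 − 2 = 43.00.

43.00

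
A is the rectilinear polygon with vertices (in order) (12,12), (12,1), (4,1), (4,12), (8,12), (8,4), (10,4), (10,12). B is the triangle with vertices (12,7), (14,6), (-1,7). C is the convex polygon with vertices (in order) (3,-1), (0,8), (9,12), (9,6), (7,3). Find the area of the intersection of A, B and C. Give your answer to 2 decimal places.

1.87

The intersection is the polygon with vertices (8,7), (8,6.4), (4,6.667), (4,7).
By the shoelace formula its area is 1.87.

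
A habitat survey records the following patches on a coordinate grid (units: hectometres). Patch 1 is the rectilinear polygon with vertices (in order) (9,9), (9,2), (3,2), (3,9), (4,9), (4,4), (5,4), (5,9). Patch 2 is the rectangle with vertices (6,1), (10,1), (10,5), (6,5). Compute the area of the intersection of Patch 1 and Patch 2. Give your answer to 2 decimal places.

The intersection is the polygon with vertices (9,2), (6,2), (6,5), (9,5).
By the shoelace formula its area is 9.00.

9.00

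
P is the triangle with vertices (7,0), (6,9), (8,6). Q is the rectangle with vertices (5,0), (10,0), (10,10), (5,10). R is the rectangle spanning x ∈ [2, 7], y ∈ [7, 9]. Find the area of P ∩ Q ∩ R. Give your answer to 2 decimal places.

1.03

The intersection is the polygon with vertices (7,7.5), (7,7), (6.222,7), (6,9).
By the shoelace formula its area is 1.03.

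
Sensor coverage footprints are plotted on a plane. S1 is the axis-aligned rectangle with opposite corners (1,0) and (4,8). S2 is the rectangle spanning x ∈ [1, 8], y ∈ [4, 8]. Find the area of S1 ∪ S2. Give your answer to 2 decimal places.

By inclusion–exclusion:
Individual areas: |S1| = 24, |S2| = 28.
|S1∩S2|: x∈[1,4], y∈[4,8] → 3·4 = 12.
|S1 ∪ S2| = 52 − 12 = 40.00.

40.00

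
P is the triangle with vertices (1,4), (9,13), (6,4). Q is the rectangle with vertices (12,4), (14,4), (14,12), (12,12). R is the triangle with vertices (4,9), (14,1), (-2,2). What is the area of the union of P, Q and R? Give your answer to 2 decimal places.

By inclusion–exclusion:
Individual areas: |P| = 22.5, |Q| = 16, |R| = 59.
|P∩Q| = 0.
|P∩R| = 14.2977.
|Q∩R| = 0.
|P∩Q∩R| = 0.
|P ∪ Q ∪ R| = 97.5 − 14.2977 + 0 = 83.20.

83.20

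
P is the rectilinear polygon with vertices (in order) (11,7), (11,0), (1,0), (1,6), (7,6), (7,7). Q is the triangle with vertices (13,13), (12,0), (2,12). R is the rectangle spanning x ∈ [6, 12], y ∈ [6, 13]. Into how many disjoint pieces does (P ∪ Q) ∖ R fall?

2

(P ∪ Q) ∖ R splits into 2 disjoint pieces (area 71.8545, area 10.3273).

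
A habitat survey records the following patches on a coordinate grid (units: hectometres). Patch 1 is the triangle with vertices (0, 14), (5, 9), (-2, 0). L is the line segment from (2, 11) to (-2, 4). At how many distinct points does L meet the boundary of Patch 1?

The segment meets the boundary at (-1.238,5.333).

1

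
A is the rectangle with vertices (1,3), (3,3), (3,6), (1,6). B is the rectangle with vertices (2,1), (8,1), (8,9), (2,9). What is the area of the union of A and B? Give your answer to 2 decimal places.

51.00

By inclusion–exclusion:
Individual areas: |A| = 6, |B| = 48.
|A∩B|: x∈[2,3], y∈[3,6] → 1·3 = 3.
|A ∪ B| = 54 − 3 = 51.00.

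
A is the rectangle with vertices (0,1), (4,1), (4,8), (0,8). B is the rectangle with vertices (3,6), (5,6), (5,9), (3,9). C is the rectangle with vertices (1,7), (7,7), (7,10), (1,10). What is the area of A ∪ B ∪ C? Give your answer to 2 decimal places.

44.00

By inclusion–exclusion:
Individual areas: |A| = 28, |B| = 6, |C| = 18.
|A∩B|: x∈[3,4], y∈[6,8] → 1·2 = 2.
|A∩C|: x∈[1,4], y∈[7,8] → 3·1 = 3.
|B∩C|: x∈[3,5], y∈[7,9] → 2·2 = 4.
|A∩B∩C| = 1.
|A ∪ B ∪ C| = 52 − 9 + 1 = 44.00.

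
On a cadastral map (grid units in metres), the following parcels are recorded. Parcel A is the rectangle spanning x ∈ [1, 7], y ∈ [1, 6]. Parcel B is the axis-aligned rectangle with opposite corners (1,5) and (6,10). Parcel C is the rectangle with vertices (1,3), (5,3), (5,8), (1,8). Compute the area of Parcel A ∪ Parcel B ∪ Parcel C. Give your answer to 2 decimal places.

By inclusion–exclusion:
Individual areas: |Parcel A| = 30, |Parcel B| = 25, |Parcel C| = 20.
|Parcel A∩Parcel B|: x∈[1,6], y∈[5,6] → 5·1 = 5.
|Parcel A∩Parcel C|: x∈[1,5], y∈[3,6] → 4·3 = 12.
|Parcel B∩Parcel C|: x∈[1,5], y∈[5,8] → 4·3 = 12.
|Parcel A∩Parcel B∩Parcel C| = 4.
|Parcel A ∪ Parcel B ∪ Parcel C| = 75 − 29 + 4 = 50.00.

50.00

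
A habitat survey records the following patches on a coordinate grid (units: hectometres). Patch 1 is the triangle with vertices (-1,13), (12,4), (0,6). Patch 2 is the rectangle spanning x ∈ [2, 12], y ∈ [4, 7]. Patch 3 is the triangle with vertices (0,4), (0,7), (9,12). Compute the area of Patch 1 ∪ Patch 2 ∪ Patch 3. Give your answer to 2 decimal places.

By inclusion–exclusion:
Individual areas: |Patch 1| = 41, |Patch 2| = 30, |Patch 3| = 13.5.
|Patch 1∩Patch 2| = 15.1667.
|Patch 1∩Patch 3| = 8.6419.
|Patch 2∩Patch 3| = 0.8403.
|Patch 1∩Patch 2∩Patch 3| = 0.8403.
|Patch 1 ∪ Patch 2 ∪ Patch 3| = 84.5 − 24.6488 + 0.8403 = 60.69.

60.69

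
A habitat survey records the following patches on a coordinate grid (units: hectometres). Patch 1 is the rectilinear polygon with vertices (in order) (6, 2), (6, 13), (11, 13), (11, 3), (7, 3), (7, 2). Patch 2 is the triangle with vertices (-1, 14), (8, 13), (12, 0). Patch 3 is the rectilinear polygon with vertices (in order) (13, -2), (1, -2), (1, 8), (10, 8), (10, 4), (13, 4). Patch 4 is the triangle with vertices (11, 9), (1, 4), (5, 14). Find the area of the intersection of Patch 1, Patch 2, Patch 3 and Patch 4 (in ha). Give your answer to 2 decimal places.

The intersection is the polygon with vertices (6,8), (9,8), (6,6.5).
By the shoelace formula its area is 2.25.

2.25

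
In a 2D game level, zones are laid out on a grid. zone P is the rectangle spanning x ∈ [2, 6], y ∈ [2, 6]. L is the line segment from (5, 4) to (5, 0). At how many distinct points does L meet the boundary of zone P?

The segment meets the boundary at (5,2).

1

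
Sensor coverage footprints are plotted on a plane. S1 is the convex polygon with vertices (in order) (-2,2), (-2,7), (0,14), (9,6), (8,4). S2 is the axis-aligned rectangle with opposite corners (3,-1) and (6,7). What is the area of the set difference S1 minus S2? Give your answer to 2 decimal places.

|S1| = 76, |S1∩S2| = 11.1.
|S1 ∖ S2| = |S1| − |S1∩S2| = 76 − 11.1 = 64.90.

64.90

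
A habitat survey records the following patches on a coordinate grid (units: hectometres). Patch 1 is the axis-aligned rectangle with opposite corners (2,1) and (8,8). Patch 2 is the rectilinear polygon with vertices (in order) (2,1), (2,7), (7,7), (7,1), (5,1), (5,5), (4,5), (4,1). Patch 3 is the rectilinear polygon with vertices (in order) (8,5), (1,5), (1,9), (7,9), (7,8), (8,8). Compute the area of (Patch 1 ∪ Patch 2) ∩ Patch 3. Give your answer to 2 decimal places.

18.00

The region (Patch 1 ∪ Patch 2) ∩ Patch 3 is the polygon with vertices (7,8), (8,8), (8,5), (2,5), (2,7), (2,8).
By the shoelace formula its area is 18.00.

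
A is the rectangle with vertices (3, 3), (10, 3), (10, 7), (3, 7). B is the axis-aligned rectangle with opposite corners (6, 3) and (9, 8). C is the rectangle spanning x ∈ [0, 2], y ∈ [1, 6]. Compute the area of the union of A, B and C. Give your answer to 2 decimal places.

By inclusion–exclusion:
Individual areas: |A| = 28, |B| = 15, |C| = 10.
|A∩B|: x∈[6,9], y∈[3,7] → 3·4 = 12.
|A∩C| = 0 (no overlap).
|B∩C| = 0 (no overlap).
|A∩B∩C| = 0.
|A ∪ B ∪ C| = 53 − 12 + 0 = 41.00.

41.00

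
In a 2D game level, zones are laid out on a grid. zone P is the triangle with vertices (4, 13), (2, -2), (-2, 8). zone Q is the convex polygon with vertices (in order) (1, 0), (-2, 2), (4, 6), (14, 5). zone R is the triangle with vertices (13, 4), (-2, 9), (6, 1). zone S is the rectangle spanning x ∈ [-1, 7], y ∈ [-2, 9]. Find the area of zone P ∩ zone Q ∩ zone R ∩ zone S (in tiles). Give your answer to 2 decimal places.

0.40

The intersection is the polygon with vertices (2.824,4.176), (2.2,4.8), (2.976,5.317).
By the shoelace formula its area is 0.40.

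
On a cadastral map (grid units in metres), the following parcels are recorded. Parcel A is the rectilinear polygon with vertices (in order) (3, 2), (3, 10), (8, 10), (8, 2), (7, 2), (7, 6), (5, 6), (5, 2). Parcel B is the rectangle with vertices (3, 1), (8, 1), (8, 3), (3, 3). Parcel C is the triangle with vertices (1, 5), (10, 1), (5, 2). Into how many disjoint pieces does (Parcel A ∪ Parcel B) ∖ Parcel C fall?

(Parcel A ∪ Parcel B) ∖ Parcel C splits into 2 disjoint pieces (area 5.6, area 29.0556).

2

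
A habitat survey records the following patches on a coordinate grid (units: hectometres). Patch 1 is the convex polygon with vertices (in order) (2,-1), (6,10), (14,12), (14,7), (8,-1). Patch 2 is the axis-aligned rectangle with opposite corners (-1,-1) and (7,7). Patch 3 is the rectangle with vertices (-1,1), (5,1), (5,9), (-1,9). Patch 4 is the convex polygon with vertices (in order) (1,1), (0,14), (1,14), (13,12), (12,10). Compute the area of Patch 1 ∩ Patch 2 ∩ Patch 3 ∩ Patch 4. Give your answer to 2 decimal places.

2.28

The intersection is the polygon with vertices (5,4.273), (3.459,3.012), (4.909,7), (5,7).
By the shoelace formula its area is 2.28.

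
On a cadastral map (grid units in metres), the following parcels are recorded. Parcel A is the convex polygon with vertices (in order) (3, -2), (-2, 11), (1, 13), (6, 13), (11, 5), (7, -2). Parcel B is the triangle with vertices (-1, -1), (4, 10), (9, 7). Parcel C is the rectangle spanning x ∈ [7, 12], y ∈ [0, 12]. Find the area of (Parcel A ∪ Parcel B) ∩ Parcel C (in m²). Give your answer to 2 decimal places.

25.66

The region (Parcel A ∪ Parcel B) ∩ Parcel C is the polygon with vertices (11,5), (8.143,0), (7,0), (7,11.4).
By the shoelace formula its area is 25.66.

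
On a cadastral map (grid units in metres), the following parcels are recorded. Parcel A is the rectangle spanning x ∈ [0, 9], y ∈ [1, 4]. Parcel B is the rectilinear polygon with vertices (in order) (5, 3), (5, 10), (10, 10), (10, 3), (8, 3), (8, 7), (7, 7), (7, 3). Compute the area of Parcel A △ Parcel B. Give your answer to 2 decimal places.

|Parcel A| = 27, |Parcel B| = 31, |Parcel A∩Parcel B| = 3.
|Parcel A △ Parcel B| = |Parcel A| + |Parcel B| − 2·|Parcel A∩Parcel B| = 27 + 31 − 6 = 52.00.

52.00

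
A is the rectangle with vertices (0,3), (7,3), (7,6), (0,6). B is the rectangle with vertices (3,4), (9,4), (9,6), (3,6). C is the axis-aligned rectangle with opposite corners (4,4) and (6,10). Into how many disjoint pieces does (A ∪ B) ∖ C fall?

(A ∪ B) ∖ C is a single connected region.

1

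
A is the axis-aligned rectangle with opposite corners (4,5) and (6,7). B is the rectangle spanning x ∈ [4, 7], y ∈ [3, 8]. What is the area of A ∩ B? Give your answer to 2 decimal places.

4.00

|A∩B|: x∈[4,6], y∈[5,7] → 2·2 = 4.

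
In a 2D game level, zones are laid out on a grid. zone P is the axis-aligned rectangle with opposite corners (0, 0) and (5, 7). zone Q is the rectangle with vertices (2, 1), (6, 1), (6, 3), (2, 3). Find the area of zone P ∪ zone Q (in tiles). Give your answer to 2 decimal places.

By inclusion–exclusion:
Individual areas: |zone P| = 35, |zone Q| = 8.
|zone P∩zone Q|: x∈[2,5], y∈[1,3] → 3·2 = 6.
|zone P ∪ zone Q| = 43 − 6 = 37.00.

37.00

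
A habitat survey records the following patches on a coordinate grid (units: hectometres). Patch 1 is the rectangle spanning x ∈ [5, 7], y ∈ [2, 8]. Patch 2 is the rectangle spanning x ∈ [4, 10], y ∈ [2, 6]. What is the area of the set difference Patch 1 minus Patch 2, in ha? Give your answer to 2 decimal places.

|Patch 1∩Patch 2|: x∈[5,7], y∈[2,6] → 2·4 = 8.
|Patch 1| = 12.
|Patch 1 ∖ Patch 2| = |Patch 1| − |Patch 1∩Patch 2| = 12 − 8 = 4.00.

4.00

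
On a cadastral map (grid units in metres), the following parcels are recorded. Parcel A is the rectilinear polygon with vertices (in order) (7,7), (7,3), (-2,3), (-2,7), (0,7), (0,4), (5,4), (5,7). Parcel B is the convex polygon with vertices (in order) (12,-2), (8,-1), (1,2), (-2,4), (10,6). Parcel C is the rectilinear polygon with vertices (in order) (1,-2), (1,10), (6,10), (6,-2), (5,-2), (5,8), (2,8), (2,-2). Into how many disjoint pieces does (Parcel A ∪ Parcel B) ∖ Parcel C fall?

3

(Parcel A ∪ Parcel B) ∖ Parcel C splits into 3 disjoint pieces (area 35.3929, area 11.9643, area 10.1667).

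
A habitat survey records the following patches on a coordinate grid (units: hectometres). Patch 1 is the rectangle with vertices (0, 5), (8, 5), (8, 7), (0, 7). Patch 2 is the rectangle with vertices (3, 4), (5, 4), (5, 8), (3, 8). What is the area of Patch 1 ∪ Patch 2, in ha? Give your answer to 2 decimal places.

20.00

By inclusion–exclusion:
Individual areas: |Patch 1| = 16, |Patch 2| = 8.
|Patch 1∩Patch 2|: x∈[3,5], y∈[5,7] → 2·2 = 4.
|Patch 1 ∪ Patch 2| = 24 − 4 = 20.00.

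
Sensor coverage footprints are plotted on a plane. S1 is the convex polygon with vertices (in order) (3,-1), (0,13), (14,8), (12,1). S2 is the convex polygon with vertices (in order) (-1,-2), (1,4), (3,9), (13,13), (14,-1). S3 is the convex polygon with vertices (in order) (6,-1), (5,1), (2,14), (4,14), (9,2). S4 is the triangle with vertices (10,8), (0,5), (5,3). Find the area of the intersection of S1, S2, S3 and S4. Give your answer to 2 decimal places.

The intersection is the polygon with vertices (7.529,5.529), (5,3), (4.492,3.203), (3.813,6.144), (6.889,7.067).
By the shoelace formula its area is 8.82.

8.82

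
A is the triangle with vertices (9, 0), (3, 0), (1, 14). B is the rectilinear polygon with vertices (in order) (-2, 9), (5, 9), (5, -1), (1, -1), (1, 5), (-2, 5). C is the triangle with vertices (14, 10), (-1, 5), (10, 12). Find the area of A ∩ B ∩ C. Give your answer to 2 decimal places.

3.33

The intersection is the polygon with vertices (2.012,6.917), (4.238,8.333), (5,7), (2.136,6.045).
By the shoelace formula its area is 3.33.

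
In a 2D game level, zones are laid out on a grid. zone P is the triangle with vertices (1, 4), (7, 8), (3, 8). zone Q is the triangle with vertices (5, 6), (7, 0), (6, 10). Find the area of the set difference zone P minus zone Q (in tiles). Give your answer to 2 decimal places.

|zone P| = 8, |zone P∩zone Q| = 0.7.
|zone P ∖ zone Q| = |zone P| − |zone P∩zone Q| = 8 − 0.7 = 7.30.

7.30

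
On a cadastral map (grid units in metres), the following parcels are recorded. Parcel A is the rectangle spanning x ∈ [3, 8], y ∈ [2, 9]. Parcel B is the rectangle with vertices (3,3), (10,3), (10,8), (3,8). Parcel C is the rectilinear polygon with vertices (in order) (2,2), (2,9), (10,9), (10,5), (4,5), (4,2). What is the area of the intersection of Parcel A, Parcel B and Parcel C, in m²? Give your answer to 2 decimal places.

The intersection is the polygon with vertices (3,3), (3,8), (8,8), (8,5), (4,5), (4,3).
By the shoelace formula its area is 17.00.

17.00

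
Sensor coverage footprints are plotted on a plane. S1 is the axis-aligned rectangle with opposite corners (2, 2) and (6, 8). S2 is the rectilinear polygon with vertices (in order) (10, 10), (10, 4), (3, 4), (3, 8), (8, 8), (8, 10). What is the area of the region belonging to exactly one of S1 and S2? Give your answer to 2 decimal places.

32.00

|S1| = 24, |S2| = 32, |S1∩S2| = 12.
|S1 △ S2| = |S1| + |S2| − 2·|S1∩S2| = 24 + 32 − 24 = 32.00.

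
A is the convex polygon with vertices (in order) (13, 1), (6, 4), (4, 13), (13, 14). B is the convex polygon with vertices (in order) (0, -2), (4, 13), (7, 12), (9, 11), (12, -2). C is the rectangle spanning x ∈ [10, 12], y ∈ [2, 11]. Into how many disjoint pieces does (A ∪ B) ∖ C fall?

1

(A ∪ B) ∖ C is a single connected region.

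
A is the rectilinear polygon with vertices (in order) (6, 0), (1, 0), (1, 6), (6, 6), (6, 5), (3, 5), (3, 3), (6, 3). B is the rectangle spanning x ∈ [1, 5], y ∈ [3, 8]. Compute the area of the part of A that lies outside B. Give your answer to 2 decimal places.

|A| = 24, |A∩B| = 8.
|A ∖ B| = |A| − |A∩B| = 24 − 8 = 16.00.

16.00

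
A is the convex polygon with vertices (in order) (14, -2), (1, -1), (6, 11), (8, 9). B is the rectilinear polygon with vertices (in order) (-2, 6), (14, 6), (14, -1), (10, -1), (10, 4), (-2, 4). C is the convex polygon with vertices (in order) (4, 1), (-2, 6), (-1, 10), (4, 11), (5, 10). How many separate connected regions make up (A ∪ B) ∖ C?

(A ∪ B) ∖ C splits into 2 disjoint pieces (area 96.4519, area 2.4).

2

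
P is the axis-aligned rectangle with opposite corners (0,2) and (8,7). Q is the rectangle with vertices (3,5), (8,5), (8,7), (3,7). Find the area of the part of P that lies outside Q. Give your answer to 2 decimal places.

30.00

|P∩Q|: x∈[3,8], y∈[5,7] → 5·2 = 10.
|P| = 40.
|P ∖ Q| = |P| − |P∩Q| = 40 − 10 = 30.00.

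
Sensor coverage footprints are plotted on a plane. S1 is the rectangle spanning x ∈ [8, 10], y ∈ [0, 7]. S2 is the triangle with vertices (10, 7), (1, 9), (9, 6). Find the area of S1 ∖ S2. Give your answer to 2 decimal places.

12.69

|S1| = 14, |S1∩S2| = 1.3125.
|S1 ∖ S2| = |S1| − |S1∩S2| = 14 − 1.3125 = 12.69.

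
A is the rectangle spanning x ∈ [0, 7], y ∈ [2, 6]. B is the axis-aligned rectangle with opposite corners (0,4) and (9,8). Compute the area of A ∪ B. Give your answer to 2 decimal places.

50.00

By inclusion–exclusion:
Individual areas: |A| = 28, |B| = 36.
|A∩B|: x∈[0,7], y∈[4,6] → 7·2 = 14.
|A ∪ B| = 64 − 14 = 50.00.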